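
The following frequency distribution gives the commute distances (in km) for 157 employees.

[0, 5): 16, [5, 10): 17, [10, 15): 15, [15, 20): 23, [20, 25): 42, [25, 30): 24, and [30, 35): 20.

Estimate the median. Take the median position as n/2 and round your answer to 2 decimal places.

Cumulative frequencies: 16, 33, 48, 71, 113, 137, 157
n = 157; position = n/2 = 78.5.
This falls in the class [20, 25): L = 20, F = 71, f = 42, h = 5.
Median ≈ 20 + ((78.5 − 71) / 42) × 5 = 20.8929

20.89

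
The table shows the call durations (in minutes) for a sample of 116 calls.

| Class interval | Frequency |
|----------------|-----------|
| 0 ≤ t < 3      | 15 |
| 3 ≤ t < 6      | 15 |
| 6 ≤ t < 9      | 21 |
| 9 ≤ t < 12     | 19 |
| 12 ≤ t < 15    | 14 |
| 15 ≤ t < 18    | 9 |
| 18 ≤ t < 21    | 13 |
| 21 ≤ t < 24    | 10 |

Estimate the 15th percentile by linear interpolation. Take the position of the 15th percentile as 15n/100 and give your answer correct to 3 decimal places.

3.480

Cumulative frequencies: 15, 30, 51, 70, 84, 93, 106, 116
n = 116; position = 15n/100 = 17.4.
This falls in the class 3 ≤ t < 6: L = 3, F = 15, f = 15, h = 3.
15th percentile ≈ 3 + ((17.4 − 15) / 15) × 3 = 3.4800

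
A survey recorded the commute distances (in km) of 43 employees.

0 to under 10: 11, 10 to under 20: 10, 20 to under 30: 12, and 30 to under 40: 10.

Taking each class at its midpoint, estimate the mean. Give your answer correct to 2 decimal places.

Midpoints: 5, 15, 25, 35
Σfm = 11×5 + 10×15 + 12×25 + 10×35 = 855
n = Σf = 43
Mean = 855 / 43 = 19.8837

19.88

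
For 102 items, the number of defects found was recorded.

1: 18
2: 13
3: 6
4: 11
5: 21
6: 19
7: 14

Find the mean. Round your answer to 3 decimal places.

4.147

Values: 1, 2, 3, 4, 5, 6, 7
Σfx = 18×1 + 13×2 + 6×3 + 11×4 + 21×5 + 19×6 + 14×7 = 423
n = Σf = 102
Mean = 423 / 102 = 4.1471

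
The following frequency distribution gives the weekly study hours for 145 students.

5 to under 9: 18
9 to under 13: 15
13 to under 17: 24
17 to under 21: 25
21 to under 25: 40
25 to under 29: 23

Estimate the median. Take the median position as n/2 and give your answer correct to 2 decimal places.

19.48

Cumulative frequencies: 18, 33, 57, 82, 122, 145
n = 145; position = n/2 = 72.5.
This falls in the class 17 to under 21: L = 17, F = 57, f = 25, h = 4.
Median ≈ 17 + ((72.5 − 57) / 25) × 4 = 19.4800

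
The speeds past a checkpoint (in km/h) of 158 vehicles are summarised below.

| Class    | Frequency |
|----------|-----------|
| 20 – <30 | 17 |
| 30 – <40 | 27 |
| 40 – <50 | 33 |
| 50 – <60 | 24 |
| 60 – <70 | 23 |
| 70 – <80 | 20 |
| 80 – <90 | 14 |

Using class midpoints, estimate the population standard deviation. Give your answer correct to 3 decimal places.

Midpoints: 25, 35, 45, 55, 65, 75, 85
n = 158, Σfm = 8360, mean = 52.9114
Σfm² = 493950
Σf(m − x̄)² = Σfm² − (Σfm)²/n = 493950 − 8360²/158 = 51610.7595
Population variance = 51610.7595 / 158 = 326.6504
Standard deviation = √326.6504 = 18.0735

18.073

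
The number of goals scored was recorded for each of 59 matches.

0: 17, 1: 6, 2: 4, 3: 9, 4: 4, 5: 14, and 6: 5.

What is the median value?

Cumulative frequencies: 17, 23, 27, 36, 40, 54, 59
n = 59, so the median is the value in position (n+1)/2 = 30.
Position 30 falls at value 3.

3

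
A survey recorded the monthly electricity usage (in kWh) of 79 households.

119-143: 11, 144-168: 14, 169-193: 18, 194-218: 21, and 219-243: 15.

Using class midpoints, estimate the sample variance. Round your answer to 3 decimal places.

1090.961

Midpoints: 131, 156, 181, 206, 231
n = 79, Σfm = 14674, mean = 185.7468
Σfm² = 2810744
Σf(m − x̄)² = Σfm² − (Σfm)²/n = 2810744 − 14674²/79 = 85094.9367
Sample variance = 85094.9367 / 78 = 1090.9607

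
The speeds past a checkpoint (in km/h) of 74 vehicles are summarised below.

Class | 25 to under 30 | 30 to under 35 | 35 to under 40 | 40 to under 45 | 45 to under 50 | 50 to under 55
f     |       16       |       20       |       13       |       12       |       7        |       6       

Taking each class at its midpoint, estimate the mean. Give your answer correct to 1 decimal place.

Midpoints: 27.5, 32.5, 37.5, 42.5, 47.5, 52.5
Σfm = 16×27.5 + 20×32.5 + 13×37.5 + 12×42.5 + 7×47.5 + 6×52.5 = 2735
n = Σf = 74
Mean = 2735 / 74 = 36.9595

37.0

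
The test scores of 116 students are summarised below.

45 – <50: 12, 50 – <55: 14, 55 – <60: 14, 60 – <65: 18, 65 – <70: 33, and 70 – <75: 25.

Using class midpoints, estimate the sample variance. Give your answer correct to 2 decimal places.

Midpoints: 47.5, 52.5, 57.5, 62.5, 67.5, 72.5
n = 116, Σfm = 7275, mean = 62.7155
Σfm² = 464025
Σf(m − x̄)² = Σfm² − (Σfm)²/n = 464025 − 7275²/116 = 7769.6121
Sample variance = 7769.6121 / 115 = 67.5618

67.56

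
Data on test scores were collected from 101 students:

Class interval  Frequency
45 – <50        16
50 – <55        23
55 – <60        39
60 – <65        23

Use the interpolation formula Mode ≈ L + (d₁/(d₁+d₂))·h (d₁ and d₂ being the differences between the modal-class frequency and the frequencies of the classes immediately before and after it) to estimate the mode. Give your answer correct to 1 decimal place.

Modal class: 55 – <60 (highest frequency 39).
d₁ = 39 − 23 = 16, d₂ = 39 − 23 = 16
Mode ≈ 55 + (16/(16+16)) × 5 = 55 + 2.5000 = 57.5000

57.5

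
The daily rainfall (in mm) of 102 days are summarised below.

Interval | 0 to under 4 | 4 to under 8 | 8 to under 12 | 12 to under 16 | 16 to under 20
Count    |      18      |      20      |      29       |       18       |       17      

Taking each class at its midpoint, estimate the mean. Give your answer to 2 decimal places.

Midpoints: 2, 6, 10, 14, 18
Σfm = 18×2 + 20×6 + 29×10 + 18×14 + 17×18 = 1004
n = Σf = 102
Mean = 1004 / 102 = 9.8431

9.84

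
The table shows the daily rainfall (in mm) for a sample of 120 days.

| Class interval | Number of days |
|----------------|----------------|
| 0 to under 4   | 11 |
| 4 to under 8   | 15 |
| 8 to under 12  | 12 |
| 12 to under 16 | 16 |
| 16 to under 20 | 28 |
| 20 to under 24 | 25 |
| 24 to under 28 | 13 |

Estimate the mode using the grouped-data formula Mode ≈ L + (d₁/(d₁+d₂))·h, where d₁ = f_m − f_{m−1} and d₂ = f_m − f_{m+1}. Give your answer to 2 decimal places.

Modal class: 16 to under 20 (highest frequency 28).
d₁ = 28 − 16 = 12, d₂ = 28 − 25 = 3
Mode ≈ 16 + (12/(12+3)) × 4 = 16 + 3.2000 = 19.2000

19.20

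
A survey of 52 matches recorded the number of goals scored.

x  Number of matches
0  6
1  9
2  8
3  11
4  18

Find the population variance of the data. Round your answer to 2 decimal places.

Values: 0, 1, 2, 3, 4
n = 52, Σfx = 130, mean = 2.5000
Σfx² = 428
Σf(x − x̄)² = Σfx² − (Σfx)²/n = 428 − 130²/52 = 103.0000
Population variance = 103.0000 / 52 = 1.9808

1.98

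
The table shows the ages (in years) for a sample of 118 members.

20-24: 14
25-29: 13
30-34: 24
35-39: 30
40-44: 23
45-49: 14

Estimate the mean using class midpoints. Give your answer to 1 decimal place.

35.3

Midpoints: 22, 27, 32, 37, 42, 47
Σfm = 14×22 + 13×27 + 24×32 + 30×37 + 23×42 + 14×47 = 4161
n = Σf = 118
Mean = 4161 / 118 = 35.2627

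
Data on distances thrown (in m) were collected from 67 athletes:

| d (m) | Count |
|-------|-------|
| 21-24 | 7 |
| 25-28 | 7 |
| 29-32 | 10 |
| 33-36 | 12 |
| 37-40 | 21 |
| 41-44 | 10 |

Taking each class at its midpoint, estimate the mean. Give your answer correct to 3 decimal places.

34.261

Midpoints: 22.5, 26.5, 30.5, 34.5, 38.5, 42.5
Σfm = 7×22.5 + 7×26.5 + 10×30.5 + 12×34.5 + 21×38.5 + 10×42.5 = 2295.5
n = Σf = 67
Mean = 2295.5 / 67 = 34.2612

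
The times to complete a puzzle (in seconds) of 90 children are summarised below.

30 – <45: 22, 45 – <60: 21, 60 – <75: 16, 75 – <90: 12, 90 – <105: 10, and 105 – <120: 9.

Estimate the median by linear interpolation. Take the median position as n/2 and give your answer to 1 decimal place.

Cumulative frequencies: 22, 43, 59, 71, 81, 90
n = 90; position = n/2 = 45.
This falls in the class 60 – <75: L = 60, F = 43, f = 16, h = 15.
Median ≈ 60 + ((45 − 43) / 16) × 15 = 61.8750

61.9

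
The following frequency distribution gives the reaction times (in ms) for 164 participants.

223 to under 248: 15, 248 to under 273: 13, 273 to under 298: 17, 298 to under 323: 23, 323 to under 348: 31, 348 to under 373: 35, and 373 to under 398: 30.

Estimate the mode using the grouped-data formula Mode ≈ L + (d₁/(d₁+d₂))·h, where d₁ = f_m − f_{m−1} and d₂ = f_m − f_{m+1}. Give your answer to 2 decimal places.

Modal class: 348 to under 373 (highest frequency 35).
d₁ = 35 − 31 = 4, d₂ = 35 − 30 = 5
Mode ≈ 348 + (4/(4+5)) × 25 = 348 + 11.1111 = 359.1111

359.11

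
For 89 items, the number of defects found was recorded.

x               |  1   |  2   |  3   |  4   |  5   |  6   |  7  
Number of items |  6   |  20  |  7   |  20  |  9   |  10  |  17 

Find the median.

Cumulative frequencies: 6, 26, 33, 53, 62, 72, 89
n = 89, so the median is the value in position (n+1)/2 = 45.
Position 45 falls at value 4.

4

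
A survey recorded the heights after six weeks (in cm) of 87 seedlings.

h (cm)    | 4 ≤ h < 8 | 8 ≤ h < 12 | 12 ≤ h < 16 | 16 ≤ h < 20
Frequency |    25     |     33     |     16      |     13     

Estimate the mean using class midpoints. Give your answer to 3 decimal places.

10.782

Midpoints: 6, 10, 14, 18
Σfm = 25×6 + 33×10 + 16×14 + 13×18 = 938
n = Σf = 87
Mean = 938 / 87 = 10.7816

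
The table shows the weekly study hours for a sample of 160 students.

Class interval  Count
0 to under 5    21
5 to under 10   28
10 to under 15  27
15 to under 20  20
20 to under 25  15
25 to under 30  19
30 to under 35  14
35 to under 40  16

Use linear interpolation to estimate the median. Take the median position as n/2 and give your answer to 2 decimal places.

16.00

Cumulative frequencies: 21, 49, 76, 96, 111, 130, 144, 160
n = 160; position = n/2 = 80.
This falls in the class 15 to under 20: L = 15, F = 76, f = 20, h = 5.
Median ≈ 15 + ((80 − 76) / 20) × 5 = 16.0000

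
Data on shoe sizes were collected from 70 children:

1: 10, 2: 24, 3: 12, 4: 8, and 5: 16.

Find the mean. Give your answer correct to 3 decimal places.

Values: 1, 2, 3, 4, 5
Σfx = 10×1 + 24×2 + 12×3 + 8×4 + 16×5 = 206
n = Σf = 70
Mean = 206 / 70 = 2.9429

2.943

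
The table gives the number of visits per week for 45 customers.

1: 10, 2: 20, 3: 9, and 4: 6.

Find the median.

2

Cumulative frequencies: 10, 30, 39, 45
n = 45, so the median is the value in position (n+1)/2 = 23.
Position 23 falls at value 2.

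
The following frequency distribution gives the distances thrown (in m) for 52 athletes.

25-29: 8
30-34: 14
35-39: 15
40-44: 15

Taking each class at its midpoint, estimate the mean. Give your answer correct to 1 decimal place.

Midpoints: 27, 32, 37, 42
Σfm = 8×27 + 14×32 + 15×37 + 15×42 = 1849
n = Σf = 52
Mean = 1849 / 52 = 35.5577

35.6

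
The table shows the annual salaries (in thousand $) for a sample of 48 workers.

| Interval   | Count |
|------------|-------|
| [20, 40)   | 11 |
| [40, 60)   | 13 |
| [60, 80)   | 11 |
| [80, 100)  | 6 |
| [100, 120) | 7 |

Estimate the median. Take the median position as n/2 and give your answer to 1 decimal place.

60.0

Cumulative frequencies: 11, 24, 35, 41, 48
n = 48; position = n/2 = 24.
This falls in the class [40, 60): L = 40, F = 11, f = 13, h = 20.
Median ≈ 40 + ((24 − 11) / 13) × 20 = 60.0000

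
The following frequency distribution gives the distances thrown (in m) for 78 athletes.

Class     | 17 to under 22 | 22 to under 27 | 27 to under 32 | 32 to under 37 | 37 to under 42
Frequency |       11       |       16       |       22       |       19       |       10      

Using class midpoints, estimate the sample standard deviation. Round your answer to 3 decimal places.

6.215

Midpoints: 19.5, 24.5, 29.5, 34.5, 39.5
n = 78, Σfm = 2306, mean = 29.5641
Σfm² = 71149.5
Σf(m − x̄)² = Σfm² − (Σfm)²/n = 71149.5 − 2306²/78 = 2974.6795
Sample variance = 2974.6795 / 77 = 38.6322
Standard deviation = √38.6322 = 6.2155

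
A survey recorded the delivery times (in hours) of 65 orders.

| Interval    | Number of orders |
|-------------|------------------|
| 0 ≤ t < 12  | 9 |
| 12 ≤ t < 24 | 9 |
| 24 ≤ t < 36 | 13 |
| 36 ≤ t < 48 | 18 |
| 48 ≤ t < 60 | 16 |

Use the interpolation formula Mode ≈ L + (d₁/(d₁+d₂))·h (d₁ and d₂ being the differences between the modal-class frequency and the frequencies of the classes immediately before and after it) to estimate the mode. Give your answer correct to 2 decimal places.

Modal class: 36 ≤ t < 48 (highest frequency 18).
d₁ = 18 − 13 = 5, d₂ = 18 − 16 = 2
Mode ≈ 36 + (5/(5+2)) × 12 = 36 + 8.5714 = 44.5714

44.57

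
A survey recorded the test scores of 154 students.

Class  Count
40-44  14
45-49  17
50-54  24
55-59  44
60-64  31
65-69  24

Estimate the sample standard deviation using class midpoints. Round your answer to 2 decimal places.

Midpoints: 42, 47, 52, 57, 62, 67
n = 154, Σfm = 8673, mean = 56.3182
Σfm² = 497001
Σf(m − x̄)² = Σfm² − (Σfm)²/n = 497001 − 8673²/154 = 8553.4091
Sample variance = 8553.4091 / 153 = 55.9046
Standard deviation = √55.9046 = 7.4769

7.48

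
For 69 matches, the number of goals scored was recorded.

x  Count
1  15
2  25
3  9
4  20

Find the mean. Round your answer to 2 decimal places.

2.49

Values: 1, 2, 3, 4
Σfx = 15×1 + 25×2 + 9×3 + 20×4 = 172
n = Σf = 69
Mean = 172 / 69 = 2.4928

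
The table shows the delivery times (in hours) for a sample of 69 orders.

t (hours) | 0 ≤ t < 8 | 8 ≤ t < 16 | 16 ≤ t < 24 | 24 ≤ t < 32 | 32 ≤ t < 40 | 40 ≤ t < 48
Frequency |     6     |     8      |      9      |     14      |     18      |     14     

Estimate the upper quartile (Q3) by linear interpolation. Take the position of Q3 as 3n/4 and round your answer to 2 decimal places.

38.56

Cumulative frequencies: 6, 14, 23, 37, 55, 69
n = 69; position = 3n/4 = 51.75.
This falls in the class 32 ≤ t < 40: L = 32, F = 37, f = 18, h = 8.
Upper quartile ≈ 32 + ((51.75 − 37) / 18) × 8 = 38.5556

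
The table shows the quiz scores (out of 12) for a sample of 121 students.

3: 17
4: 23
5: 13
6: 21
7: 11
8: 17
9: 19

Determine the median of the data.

Cumulative frequencies: 17, 40, 53, 74, 85, 102, 121
n = 121, so the median is the value in position (n+1)/2 = 61.
Position 61 falls at value 6.

6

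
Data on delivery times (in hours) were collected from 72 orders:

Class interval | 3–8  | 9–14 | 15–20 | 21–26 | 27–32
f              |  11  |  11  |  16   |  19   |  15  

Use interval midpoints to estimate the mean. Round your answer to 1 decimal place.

Midpoints: 5.5, 11.5, 17.5, 23.5, 29.5
Σfm = 11×5.5 + 11×11.5 + 16×17.5 + 19×23.5 + 15×29.5 = 1356
n = Σf = 72
Mean = 1356 / 72 = 18.8333

18.8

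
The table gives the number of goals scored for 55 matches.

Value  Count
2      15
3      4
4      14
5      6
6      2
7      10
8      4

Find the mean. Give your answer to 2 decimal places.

Values: 2, 3, 4, 5, 6, 7, 8
Σfx = 15×2 + 4×3 + 14×4 + 6×5 + 2×6 + 10×7 + 4×8 = 242
n = Σf = 55
Mean = 242 / 55 = 4.4000

4.40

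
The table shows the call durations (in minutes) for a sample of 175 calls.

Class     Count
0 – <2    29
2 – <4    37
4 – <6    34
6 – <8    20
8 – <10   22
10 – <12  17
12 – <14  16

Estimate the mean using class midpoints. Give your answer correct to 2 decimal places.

5.96

Midpoints: 1, 3, 5, 7, 9, 11, 13
Σfm = 29×1 + 37×3 + 34×5 + 20×7 + 22×9 + 17×11 + 16×13 = 1043
n = Σf = 175
Mean = 1043 / 175 = 5.9600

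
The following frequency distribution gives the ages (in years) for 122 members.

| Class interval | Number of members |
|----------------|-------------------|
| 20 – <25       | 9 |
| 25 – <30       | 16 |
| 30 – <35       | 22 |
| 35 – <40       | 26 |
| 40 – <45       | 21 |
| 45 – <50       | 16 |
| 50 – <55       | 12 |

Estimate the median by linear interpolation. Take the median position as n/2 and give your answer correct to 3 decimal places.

Cumulative frequencies: 9, 25, 47, 73, 94, 110, 122
n = 122; position = n/2 = 61.
This falls in the class 35 – <40: L = 35, F = 47, f = 26, h = 5.
Median ≈ 35 + ((61 − 47) / 26) × 5 = 37.6923

37.692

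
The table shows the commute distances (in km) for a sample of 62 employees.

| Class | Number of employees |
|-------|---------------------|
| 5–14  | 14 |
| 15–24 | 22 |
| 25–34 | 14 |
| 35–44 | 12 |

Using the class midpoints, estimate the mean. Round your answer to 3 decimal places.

23.371

Midpoints: 9.5, 19.5, 29.5, 39.5
Σfm = 14×9.5 + 22×19.5 + 14×29.5 + 12×39.5 = 1449
n = Σf = 62
Mean = 1449 / 62 = 23.3710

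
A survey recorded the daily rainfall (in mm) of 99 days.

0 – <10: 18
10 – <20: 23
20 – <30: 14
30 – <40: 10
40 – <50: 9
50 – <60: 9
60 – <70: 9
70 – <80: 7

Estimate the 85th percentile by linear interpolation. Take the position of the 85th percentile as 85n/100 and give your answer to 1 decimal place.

61.3

Cumulative frequencies: 18, 41, 55, 65, 74, 83, 92, 99
n = 99; position = 85n/100 = 84.15.
This falls in the class 60 – <70: L = 60, F = 83, f = 9, h = 10.
85th percentile ≈ 60 + ((84.15 − 83) / 9) × 10 = 61.2778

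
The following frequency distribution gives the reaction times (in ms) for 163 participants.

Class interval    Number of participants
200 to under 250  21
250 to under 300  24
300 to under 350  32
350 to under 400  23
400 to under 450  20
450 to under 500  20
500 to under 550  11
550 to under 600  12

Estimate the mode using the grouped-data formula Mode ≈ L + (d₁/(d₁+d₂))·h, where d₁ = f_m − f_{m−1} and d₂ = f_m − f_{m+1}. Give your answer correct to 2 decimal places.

323.53

Modal class: 300 to under 350 (highest frequency 32).
d₁ = 32 − 24 = 8, d₂ = 32 − 23 = 9
Mode ≈ 300 + (8/(8+9)) × 50 = 300 + 23.5294 = 323.5294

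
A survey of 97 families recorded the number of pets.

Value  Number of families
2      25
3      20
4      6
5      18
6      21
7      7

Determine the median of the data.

Cumulative frequencies: 25, 45, 51, 69, 90, 97
n = 97, so the median is the value in position (n+1)/2 = 49.
Position 49 falls at value 4.

4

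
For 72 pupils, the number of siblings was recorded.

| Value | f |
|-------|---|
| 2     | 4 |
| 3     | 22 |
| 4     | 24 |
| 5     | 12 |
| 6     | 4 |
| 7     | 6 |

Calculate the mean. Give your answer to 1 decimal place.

4.1

Values: 2, 3, 4, 5, 6, 7
Σfx = 4×2 + 22×3 + 24×4 + 12×5 + 4×6 + 6×7 = 296
n = Σf = 72
Mean = 296 / 72 = 4.1111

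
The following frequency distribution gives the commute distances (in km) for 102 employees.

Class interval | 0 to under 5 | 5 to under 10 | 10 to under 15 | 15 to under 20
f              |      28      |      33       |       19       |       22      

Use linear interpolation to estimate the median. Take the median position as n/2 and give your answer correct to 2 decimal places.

8.48

Cumulative frequencies: 28, 61, 80, 102
n = 102; position = n/2 = 51.
This falls in the class 5 to under 10: L = 5, F = 28, f = 33, h = 5.
Median ≈ 5 + ((51 − 28) / 33) × 5 = 8.4848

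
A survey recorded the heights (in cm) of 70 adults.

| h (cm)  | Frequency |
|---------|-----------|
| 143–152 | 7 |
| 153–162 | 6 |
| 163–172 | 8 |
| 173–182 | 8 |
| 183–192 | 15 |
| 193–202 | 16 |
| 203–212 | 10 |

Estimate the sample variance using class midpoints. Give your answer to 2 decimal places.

355.78

Midpoints: 147.5, 157.5, 167.5, 177.5, 187.5, 197.5, 207.5
n = 70, Σfm = 12785, mean = 182.6429
Σfm² = 2359637.5
Σf(m − x̄)² = Σfm² − (Σfm)²/n = 2359637.5 − 12785²/70 = 24548.5714
Sample variance = 24548.5714 / 69 = 355.7764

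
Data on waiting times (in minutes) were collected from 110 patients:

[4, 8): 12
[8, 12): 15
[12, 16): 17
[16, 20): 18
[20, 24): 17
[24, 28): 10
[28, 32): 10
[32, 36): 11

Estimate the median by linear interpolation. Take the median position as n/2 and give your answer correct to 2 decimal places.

18.44

Cumulative frequencies: 12, 27, 44, 62, 79, 89, 99, 110
n = 110; position = n/2 = 55.
This falls in the class [16, 20): L = 16, F = 44, f = 18, h = 4.
Median ≈ 16 + ((55 − 44) / 18) × 4 = 18.4444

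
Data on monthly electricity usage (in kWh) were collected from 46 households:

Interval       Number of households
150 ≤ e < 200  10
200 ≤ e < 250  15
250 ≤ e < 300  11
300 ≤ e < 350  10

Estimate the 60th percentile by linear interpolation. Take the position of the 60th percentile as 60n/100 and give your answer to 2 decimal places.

Cumulative frequencies: 10, 25, 36, 46
n = 46; position = 60n/100 = 27.6.
This falls in the class 250 ≤ e < 300: L = 250, F = 25, f = 11, h = 50.
60th percentile ≈ 250 + ((27.6 − 25) / 11) × 50 = 261.8182

261.82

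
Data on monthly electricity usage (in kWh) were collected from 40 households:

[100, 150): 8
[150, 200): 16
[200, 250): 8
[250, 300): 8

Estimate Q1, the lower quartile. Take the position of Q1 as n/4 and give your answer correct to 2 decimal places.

156.25

Cumulative frequencies: 8, 24, 32, 40
n = 40; position = n/4 = 10.
This falls in the class [150, 200): L = 150, F = 8, f = 16, h = 50.
Lower quartile ≈ 150 + ((10 − 8) / 16) × 50 = 156.2500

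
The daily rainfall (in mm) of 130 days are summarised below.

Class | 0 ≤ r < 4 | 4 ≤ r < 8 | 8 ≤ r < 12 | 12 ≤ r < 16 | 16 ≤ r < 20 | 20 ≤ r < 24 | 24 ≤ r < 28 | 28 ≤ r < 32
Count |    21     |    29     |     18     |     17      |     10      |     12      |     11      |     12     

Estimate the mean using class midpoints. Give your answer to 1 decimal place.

Midpoints: 2, 6, 10, 14, 18, 22, 26, 30
Σfm = 21×2 + 29×6 + 18×10 + 17×14 + 10×18 + 12×22 + 11×26 + 12×30 = 1724
n = Σf = 130
Mean = 1724 / 130 = 13.2615

13.3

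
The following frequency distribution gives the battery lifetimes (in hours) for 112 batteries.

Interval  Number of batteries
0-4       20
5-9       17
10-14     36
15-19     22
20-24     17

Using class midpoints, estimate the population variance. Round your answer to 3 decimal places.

41.739

Midpoints: 2, 7, 12, 17, 22
n = 112, Σfm = 1339, mean = 11.9554
Σfm² = 20683
Σf(m − x̄)² = Σfm² − (Σfm)²/n = 20683 − 1339²/112 = 4674.7768
Population variance = 4674.7768 / 112 = 41.7391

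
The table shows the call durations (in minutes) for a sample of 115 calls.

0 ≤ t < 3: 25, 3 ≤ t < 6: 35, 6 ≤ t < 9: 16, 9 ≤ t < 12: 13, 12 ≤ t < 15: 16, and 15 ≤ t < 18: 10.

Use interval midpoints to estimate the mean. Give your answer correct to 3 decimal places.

Midpoints: 1.5, 4.5, 7.5, 10.5, 13.5, 16.5
Σfm = 25×1.5 + 35×4.5 + 16×7.5 + 13×10.5 + 16×13.5 + 10×16.5 = 832.5
n = Σf = 115
Mean = 832.5 / 115 = 7.2391

7.239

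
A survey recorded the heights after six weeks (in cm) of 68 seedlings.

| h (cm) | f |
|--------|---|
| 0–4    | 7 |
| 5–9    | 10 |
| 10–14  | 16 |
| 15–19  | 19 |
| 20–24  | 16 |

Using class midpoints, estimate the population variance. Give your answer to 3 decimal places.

Midpoints: 2, 7, 12, 17, 22
n = 68, Σfm = 951, mean = 13.9853
Σfm² = 16057
Σf(m − x̄)² = Σfm² − (Σfm)²/n = 16057 − 951²/68 = 2756.9853
Population variance = 2756.9853 / 68 = 40.5439

40.544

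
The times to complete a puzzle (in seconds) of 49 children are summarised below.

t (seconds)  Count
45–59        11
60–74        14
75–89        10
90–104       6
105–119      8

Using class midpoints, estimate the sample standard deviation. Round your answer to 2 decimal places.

20.77

Midpoints: 52, 67, 82, 97, 112
n = 49, Σfm = 3808, mean = 77.7143
Σfm² = 316636
Σf(m − x̄)² = Σfm² − (Σfm)²/n = 316636 − 3808²/49 = 20700.0000
Sample variance = 20700.0000 / 48 = 431.2500
Standard deviation = √431.2500 = 20.7666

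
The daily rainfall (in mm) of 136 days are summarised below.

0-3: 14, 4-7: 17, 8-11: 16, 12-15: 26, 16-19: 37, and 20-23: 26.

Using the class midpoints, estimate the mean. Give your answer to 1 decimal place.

13.4

Midpoints: 1.5, 5.5, 9.5, 13.5, 17.5, 21.5
Σfm = 14×1.5 + 17×5.5 + 16×9.5 + 26×13.5 + 37×17.5 + 26×21.5 = 1824
n = Σf = 136
Mean = 1824 / 136 = 13.4118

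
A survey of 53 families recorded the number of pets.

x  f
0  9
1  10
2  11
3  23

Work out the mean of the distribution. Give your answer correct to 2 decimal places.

Values: 0, 1, 2, 3
Σfx = 9×0 + 10×1 + 11×2 + 23×3 = 101
n = Σf = 53
Mean = 101 / 53 = 1.9057

1.91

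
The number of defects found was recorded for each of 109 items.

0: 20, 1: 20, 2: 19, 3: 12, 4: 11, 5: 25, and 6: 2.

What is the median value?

Cumulative frequencies: 20, 40, 59, 71, 82, 107, 109
n = 109, so the median is the value in position (n+1)/2 = 55.
Position 55 falls at value 2.

2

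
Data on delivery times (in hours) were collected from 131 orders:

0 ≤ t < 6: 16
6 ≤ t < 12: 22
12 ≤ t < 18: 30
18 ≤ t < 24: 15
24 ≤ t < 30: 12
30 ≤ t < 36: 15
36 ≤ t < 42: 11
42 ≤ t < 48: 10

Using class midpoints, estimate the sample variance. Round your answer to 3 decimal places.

164.112

Midpoints: 3, 9, 15, 21, 27, 33, 39, 45
n = 131, Σfm = 2709, mean = 20.6794
Σfm² = 77355
Σf(m − x̄)² = Σfm² − (Σfm)²/n = 77355 − 2709²/131 = 21334.5344
Sample variance = 21334.5344 / 130 = 164.1118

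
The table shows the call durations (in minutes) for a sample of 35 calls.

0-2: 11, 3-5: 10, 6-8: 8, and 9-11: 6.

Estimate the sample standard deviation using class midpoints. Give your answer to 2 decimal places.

Midpoints: 1, 4, 7, 10
n = 35, Σfm = 167, mean = 4.7714
Σfm² = 1163
Σf(m − x̄)² = Σfm² − (Σfm)²/n = 1163 − 167²/35 = 366.1714
Sample variance = 366.1714 / 34 = 10.7697
Standard deviation = √10.7697 = 3.2817

3.28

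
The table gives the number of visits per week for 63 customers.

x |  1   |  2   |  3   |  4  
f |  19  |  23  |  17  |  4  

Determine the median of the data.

Cumulative frequencies: 19, 42, 59, 63
n = 63, so the median is the value in position (n+1)/2 = 32.
Position 32 falls at value 2.

2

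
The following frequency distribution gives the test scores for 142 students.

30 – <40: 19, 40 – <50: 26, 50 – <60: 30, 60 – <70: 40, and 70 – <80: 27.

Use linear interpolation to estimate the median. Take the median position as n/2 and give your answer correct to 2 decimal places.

Cumulative frequencies: 19, 45, 75, 115, 142
n = 142; position = n/2 = 71.
This falls in the class 50 – <60: L = 50, F = 45, f = 30, h = 10.
Median ≈ 50 + ((71 − 45) / 30) × 10 = 58.6667

58.67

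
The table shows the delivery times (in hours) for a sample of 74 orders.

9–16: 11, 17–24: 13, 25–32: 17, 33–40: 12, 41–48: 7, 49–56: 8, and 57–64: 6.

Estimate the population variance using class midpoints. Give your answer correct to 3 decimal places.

211.413

Midpoints: 12.5, 20.5, 28.5, 36.5, 44.5, 52.5, 60.5
n = 74, Σfm = 2421, mean = 32.7162
Σfm² = 94850.5
Σf(m − x̄)² = Σfm² − (Σfm)²/n = 94850.5 − 2421²/74 = 15644.5405
Population variance = 15644.5405 / 74 = 211.4127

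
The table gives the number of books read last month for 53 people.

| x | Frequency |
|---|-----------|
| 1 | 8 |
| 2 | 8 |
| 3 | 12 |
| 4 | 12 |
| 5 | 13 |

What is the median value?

Cumulative frequencies: 8, 16, 28, 40, 53
n = 53, so the median is the value in position (n+1)/2 = 27.
Position 27 falls at value 3.

3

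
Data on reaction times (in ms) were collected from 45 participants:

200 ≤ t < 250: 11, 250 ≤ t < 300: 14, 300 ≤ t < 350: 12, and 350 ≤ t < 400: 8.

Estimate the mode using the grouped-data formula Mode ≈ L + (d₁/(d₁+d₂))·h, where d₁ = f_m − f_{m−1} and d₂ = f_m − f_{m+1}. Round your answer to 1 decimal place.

Modal class: 250 ≤ t < 300 (highest frequency 14).
d₁ = 14 − 11 = 3, d₂ = 14 − 12 = 2
Mode ≈ 250 + (3/(3+2)) × 50 = 250 + 30.0000 = 280.0000

280.0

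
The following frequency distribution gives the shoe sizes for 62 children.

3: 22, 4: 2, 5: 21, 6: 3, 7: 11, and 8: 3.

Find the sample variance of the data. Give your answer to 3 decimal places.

2.650

Values: 3, 4, 5, 6, 7, 8
n = 62, Σfx = 298, mean = 4.8065
Σfx² = 1594
Σf(x − x̄)² = Σfx² − (Σfx)²/n = 1594 − 298²/62 = 161.6774
Sample variance = 161.6774 / 61 = 2.6504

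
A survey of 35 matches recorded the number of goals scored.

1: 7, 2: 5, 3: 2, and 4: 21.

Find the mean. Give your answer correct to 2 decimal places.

3.06

Values: 1, 2, 3, 4
Σfx = 7×1 + 5×2 + 2×3 + 21×4 = 107
n = Σf = 35
Mean = 107 / 35 = 3.0571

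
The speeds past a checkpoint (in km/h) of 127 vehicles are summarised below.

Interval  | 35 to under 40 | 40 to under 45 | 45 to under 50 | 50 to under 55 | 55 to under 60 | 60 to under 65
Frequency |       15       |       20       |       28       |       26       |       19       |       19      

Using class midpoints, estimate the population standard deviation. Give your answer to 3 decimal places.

Midpoints: 37.5, 42.5, 47.5, 52.5, 57.5, 62.5
n = 127, Σfm = 6387.5, mean = 50.2953
Σfm² = 329093.75
Σf(m − x̄)² = Σfm² − (Σfm)²/n = 329093.75 − 6387.5²/127 = 7832.6772
Population variance = 7832.6772 / 127 = 61.6746
Standard deviation = √61.6746 = 7.8533

7.853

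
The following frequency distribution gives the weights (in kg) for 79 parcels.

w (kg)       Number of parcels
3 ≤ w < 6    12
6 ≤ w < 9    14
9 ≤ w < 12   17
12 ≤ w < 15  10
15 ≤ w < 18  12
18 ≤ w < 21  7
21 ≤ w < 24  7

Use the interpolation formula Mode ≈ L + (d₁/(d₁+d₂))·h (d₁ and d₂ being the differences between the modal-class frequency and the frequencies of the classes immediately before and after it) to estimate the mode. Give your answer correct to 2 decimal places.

Modal class: 9 ≤ w < 12 (highest frequency 17).
d₁ = 17 − 14 = 3, d₂ = 17 − 10 = 7
Mode ≈ 9 + (3/(3+7)) × 3 = 9 + 0.9000 = 9.9000

9.90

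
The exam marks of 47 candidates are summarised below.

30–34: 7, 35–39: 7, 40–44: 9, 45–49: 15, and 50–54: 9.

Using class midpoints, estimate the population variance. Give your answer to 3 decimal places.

Midpoints: 32, 37, 42, 47, 52
n = 47, Σfm = 2034, mean = 43.2766
Σfm² = 90098
Σf(m − x̄)² = Σfm² − (Σfm)²/n = 90098 − 2034²/47 = 2073.4043
Population variance = 2073.4043 / 47 = 44.1150

44.115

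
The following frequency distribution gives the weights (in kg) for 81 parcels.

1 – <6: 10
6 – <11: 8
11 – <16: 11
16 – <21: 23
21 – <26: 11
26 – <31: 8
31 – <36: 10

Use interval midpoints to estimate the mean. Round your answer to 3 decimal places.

Midpoints: 3.5, 8.5, 13.5, 18.5, 23.5, 28.5, 33.5
Σfm = 10×3.5 + 8×8.5 + 11×13.5 + 23×18.5 + 11×23.5 + 8×28.5 + 10×33.5 = 1498.5
n = Σf = 81
Mean = 1498.5 / 81 = 18.5000

18.500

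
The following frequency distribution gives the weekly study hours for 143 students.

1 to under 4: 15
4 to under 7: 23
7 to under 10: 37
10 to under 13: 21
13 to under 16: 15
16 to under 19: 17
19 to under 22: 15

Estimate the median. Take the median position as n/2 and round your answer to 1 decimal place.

Cumulative frequencies: 15, 38, 75, 96, 111, 128, 143
n = 143; position = n/2 = 71.5.
This falls in the class 7 to under 10: L = 7, F = 38, f = 37, h = 3.
Median ≈ 7 + ((71.5 − 38) / 37) × 3 = 9.7162

9.7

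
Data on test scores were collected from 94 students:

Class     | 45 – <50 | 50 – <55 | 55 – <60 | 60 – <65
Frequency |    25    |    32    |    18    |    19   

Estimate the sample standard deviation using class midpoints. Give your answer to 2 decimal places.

Midpoints: 47.5, 52.5, 57.5, 62.5
n = 94, Σfm = 5090, mean = 54.1489
Σfm² = 278337.5
Σf(m − x̄)² = Σfm² − (Σfm)²/n = 278337.5 − 5090²/94 = 2719.4149
Sample variance = 2719.4149 / 93 = 29.2410
Standard deviation = √29.2410 = 5.4075

5.41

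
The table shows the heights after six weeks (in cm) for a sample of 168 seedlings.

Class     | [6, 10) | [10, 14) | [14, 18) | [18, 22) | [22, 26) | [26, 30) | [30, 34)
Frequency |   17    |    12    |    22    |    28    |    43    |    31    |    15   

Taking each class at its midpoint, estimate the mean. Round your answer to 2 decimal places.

21.26

Midpoints: 8, 12, 16, 20, 24, 28, 32
Σfm = 17×8 + 12×12 + 22×16 + 28×20 + 43×24 + 31×28 + 15×32 = 3572
n = Σf = 168
Mean = 3572 / 168 = 21.2619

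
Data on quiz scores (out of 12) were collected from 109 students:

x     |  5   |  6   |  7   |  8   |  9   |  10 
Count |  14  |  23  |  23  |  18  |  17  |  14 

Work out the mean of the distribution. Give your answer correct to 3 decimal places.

Values: 5, 6, 7, 8, 9, 10
Σfx = 14×5 + 23×6 + 23×7 + 18×8 + 17×9 + 14×10 = 806
n = Σf = 109
Mean = 806 / 109 = 7.3945

7.394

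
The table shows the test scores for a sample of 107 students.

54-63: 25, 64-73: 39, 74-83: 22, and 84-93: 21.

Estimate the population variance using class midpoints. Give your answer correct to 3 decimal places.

109.145

Midpoints: 58.5, 68.5, 78.5, 88.5
n = 107, Σfm = 7719.5, mean = 72.1449
Σfm² = 568600.75
Σf(m − x̄)² = Σfm² − (Σfm)²/n = 568600.75 − 7719.5²/107 = 11678.5047
Population variance = 11678.5047 / 107 = 109.1449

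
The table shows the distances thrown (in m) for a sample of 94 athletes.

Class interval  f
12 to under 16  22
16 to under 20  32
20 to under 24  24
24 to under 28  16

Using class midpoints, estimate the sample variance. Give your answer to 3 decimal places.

16.809

Midpoints: 14, 18, 22, 26
n = 94, Σfm = 1828, mean = 19.4468
Σfm² = 37112
Σf(m − x̄)² = Σfm² − (Σfm)²/n = 37112 − 1828²/94 = 1563.2340
Sample variance = 1563.2340 / 93 = 16.8090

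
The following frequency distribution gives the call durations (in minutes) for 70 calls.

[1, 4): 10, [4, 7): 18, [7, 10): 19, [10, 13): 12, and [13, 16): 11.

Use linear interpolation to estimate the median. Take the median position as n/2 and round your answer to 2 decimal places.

Cumulative frequencies: 10, 28, 47, 59, 70
n = 70; position = n/2 = 35.
This falls in the class [7, 10): L = 7, F = 28, f = 19, h = 3.
Median ≈ 7 + ((35 − 28) / 19) × 3 = 8.1053

8.11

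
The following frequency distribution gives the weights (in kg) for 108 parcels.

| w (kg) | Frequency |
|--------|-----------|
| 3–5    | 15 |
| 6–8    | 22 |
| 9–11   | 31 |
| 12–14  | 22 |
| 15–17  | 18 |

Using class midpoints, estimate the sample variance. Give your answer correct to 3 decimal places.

14.776

Midpoints: 4, 7, 10, 13, 16
n = 108, Σfm = 1098, mean = 10.1667
Σfm² = 12744
Σf(m − x̄)² = Σfm² − (Σfm)²/n = 12744 − 1098²/108 = 1581.0000
Sample variance = 1581.0000 / 107 = 14.7757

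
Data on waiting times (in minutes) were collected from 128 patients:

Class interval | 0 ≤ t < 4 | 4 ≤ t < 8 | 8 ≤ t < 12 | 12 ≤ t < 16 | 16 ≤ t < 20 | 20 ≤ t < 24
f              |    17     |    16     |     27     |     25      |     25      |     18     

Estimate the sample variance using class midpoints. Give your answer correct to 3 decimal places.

40.597

Midpoints: 2, 6, 10, 14, 18, 22
n = 128, Σfm = 1596, mean = 12.4688
Σfm² = 25056
Σf(m − x̄)² = Σfm² − (Σfm)²/n = 25056 − 1596²/128 = 5155.8750
Sample variance = 5155.8750 / 127 = 40.5974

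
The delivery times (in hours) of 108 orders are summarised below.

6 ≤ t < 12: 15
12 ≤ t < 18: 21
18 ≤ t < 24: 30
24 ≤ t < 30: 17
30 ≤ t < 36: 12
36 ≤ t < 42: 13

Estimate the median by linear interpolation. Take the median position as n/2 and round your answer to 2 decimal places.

Cumulative frequencies: 15, 36, 66, 83, 95, 108
n = 108; position = n/2 = 54.
This falls in the class 18 ≤ t < 24: L = 18, F = 36, f = 30, h = 6.
Median ≈ 18 + ((54 − 36) / 30) × 6 = 21.6000

21.60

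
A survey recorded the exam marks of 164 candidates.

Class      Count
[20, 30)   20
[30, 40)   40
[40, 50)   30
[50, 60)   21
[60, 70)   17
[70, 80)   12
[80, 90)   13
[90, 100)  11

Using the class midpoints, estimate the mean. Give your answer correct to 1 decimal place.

52.2

Midpoints: 25, 35, 45, 55, 65, 75, 85, 95
Σfm = 20×25 + 40×35 + 30×45 + 21×55 + 17×65 + 12×75 + 13×85 + 11×95 = 8560
n = Σf = 164
Mean = 8560 / 164 = 52.1951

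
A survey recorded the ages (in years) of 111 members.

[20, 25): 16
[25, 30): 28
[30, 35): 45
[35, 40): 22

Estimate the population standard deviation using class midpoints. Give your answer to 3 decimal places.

Midpoints: 22.5, 27.5, 32.5, 37.5
n = 111, Σfm = 3417.5, mean = 30.7883
Σfm² = 107743.75
Σf(m − x̄)² = Σfm² − (Σfm)²/n = 107743.75 − 3417.5²/111 = 2524.7748
Population variance = 2524.7748 / 111 = 22.7457
Standard deviation = √22.7457 = 4.7692

4.769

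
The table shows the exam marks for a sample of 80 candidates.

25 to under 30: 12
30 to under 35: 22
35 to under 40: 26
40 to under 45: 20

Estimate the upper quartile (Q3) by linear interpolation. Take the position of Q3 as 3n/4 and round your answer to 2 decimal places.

40.00

Cumulative frequencies: 12, 34, 60, 80
n = 80; position = 3n/4 = 60.
This falls in the class 35 to under 40: L = 35, F = 34, f = 26, h = 5.
Upper quartile ≈ 35 + ((60 − 34) / 26) × 5 = 40.0000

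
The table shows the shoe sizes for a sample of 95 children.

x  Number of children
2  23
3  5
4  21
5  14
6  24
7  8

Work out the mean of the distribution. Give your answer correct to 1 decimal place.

4.4

Values: 2, 3, 4, 5, 6, 7
Σfx = 23×2 + 5×3 + 21×4 + 14×5 + 24×6 + 8×7 = 415
n = Σf = 95
Mean = 415 / 95 = 4.3684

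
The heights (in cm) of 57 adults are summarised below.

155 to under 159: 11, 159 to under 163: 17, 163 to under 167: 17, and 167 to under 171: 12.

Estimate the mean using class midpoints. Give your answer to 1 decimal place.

163.1

Midpoints: 157, 161, 165, 169
Σfm = 11×157 + 17×161 + 17×165 + 12×169 = 9297
n = Σf = 57
Mean = 9297 / 57 = 163.1053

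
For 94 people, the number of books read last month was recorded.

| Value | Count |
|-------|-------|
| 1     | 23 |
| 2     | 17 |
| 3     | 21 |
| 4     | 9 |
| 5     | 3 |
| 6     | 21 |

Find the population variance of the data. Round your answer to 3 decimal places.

Values: 1, 2, 3, 4, 5, 6
n = 94, Σfx = 297, mean = 3.1596
Σfx² = 1255
Σf(x − x̄)² = Σfx² − (Σfx)²/n = 1255 − 297²/94 = 316.6064
Population variance = 316.6064 / 94 = 3.3682

3.368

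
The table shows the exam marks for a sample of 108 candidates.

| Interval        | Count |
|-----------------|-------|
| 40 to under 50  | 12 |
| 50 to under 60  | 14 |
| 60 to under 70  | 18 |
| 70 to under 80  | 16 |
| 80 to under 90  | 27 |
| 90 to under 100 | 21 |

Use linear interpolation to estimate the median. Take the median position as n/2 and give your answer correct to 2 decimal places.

76.25

Cumulative frequencies: 12, 26, 44, 60, 87, 108
n = 108; position = n/2 = 54.
This falls in the class 70 to under 80: L = 70, F = 44, f = 16, h = 10.
Median ≈ 70 + ((54 − 44) / 16) × 10 = 76.2500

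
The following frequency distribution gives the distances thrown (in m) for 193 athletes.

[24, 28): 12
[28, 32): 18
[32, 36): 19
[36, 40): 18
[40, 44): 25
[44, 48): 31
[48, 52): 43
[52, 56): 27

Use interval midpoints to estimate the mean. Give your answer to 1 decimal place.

Midpoints: 26, 30, 34, 38, 42, 46, 50, 54
Σfm = 12×26 + 18×30 + 19×34 + 18×38 + 25×42 + 31×46 + 43×50 + 27×54 = 8266
n = Σf = 193
Mean = 8266 / 193 = 42.8290

42.8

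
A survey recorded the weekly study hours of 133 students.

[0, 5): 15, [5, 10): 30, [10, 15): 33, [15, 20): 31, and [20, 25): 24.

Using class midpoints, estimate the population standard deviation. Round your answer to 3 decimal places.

6.347

Midpoints: 2.5, 7.5, 12.5, 17.5, 22.5
n = 133, Σfm = 1757.5, mean = 13.2143
Σfm² = 28581.25
Σf(m − x̄)² = Σfm² − (Σfm)²/n = 28581.25 − 1757.5²/133 = 5357.1429
Population variance = 5357.1429 / 133 = 40.2793
Standard deviation = √40.2793 = 6.3466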